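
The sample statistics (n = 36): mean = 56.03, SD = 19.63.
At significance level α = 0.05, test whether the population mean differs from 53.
One-sample t-test:
H₀: μ = 53
H₁: μ ≠ 53
df = n - 1 = 35
t = (x̄ - μ₀) / (s/√n) = (56.03 - 53) / (19.63/√36) = 0.926
p-value = 0.3607

Since p-value > α = 0.05, we fail to reject H₀.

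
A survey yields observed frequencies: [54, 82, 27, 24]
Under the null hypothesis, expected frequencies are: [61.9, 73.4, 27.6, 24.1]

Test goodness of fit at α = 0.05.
Chi-square goodness of fit test:
H₀: observed counts match expected distribution
H₁: observed counts differ from expected distribution
df = k - 1 = 3
χ² = Σ(O - E)²/E
   = (54 - 61.9)²/61.9 + (82 - 73.4)²/73.4 + (27 - 27.6)²/27.6 + (24 - 24.1)²/24.1
   = 1.008 + 1.008 + 0.013 + 0.000
   = 2.03
p-value = 0.5663

Since p-value > α = 0.05, we fail to reject H₀.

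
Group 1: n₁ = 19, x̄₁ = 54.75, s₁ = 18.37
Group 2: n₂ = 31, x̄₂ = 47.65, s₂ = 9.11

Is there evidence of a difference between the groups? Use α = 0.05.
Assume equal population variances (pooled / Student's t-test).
Student's two-sample t-test (equal variances):
H₀: μ₁ = μ₂
H₁: μ₁ ≠ μ₂
df = n₁ + n₂ - 2 = 48
Pooled variance s_p² = [(n₁-1)s₁² + (n₂-1)s₂²] / (n₁ + n₂ - 2) = [(18)(18.37²) + (30)(9.11²)] / 48 = 178.4164
SE = √(s_p²(1/n₁ + 1/n₂)) = √(178.4164 × (1/19 + 1/31)) = 3.8917
t = (x̄₁ - x̄₂) / SE = (54.75 - 47.65) / 3.8917 = 7.10 / 3.8917 = 1.824
p-value = 0.0743

Since p-value > α = 0.05, we fail to reject H₀.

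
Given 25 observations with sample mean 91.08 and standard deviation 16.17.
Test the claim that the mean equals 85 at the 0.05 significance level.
One-sample t-test:
H₀: μ = 85
H₁: μ ≠ 85
df = n - 1 = 24
t = (x̄ - μ₀) / (s/√n) = (91.08 - 85) / (16.17/√25) = 1.880
p-value = 0.0723

Since p-value > α = 0.05, we fail to reject H₀.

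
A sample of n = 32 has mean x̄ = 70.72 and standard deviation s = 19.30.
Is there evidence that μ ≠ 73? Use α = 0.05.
One-sample t-test:
H₀: μ = 73
H₁: μ ≠ 73
df = n - 1 = 31
t = (x̄ - μ₀) / (s/√n) = (70.72 - 73) / (19.30/√32) = -0.668
p-value = 0.5089

Since p-value > α = 0.05, we fail to reject H₀.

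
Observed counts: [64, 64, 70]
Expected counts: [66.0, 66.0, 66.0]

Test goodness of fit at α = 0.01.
Chi-square goodness of fit test:
H₀: observed counts match expected distribution
H₁: observed counts differ from expected distribution
df = k - 1 = 2
χ² = Σ(O - E)²/E
   = (64 - 66.0)²/66.0 + (64 - 66.0)²/66.0 + (70 - 66.0)²/66.0
   = 0.061 + 0.061 + 0.242
   = 0.36
p-value = 0.8338

Since p-value > α = 0.01, we fail to reject H₀.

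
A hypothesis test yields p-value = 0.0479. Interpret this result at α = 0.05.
Since p = 0.0479 < α = 0.05, reject H₀.
There is sufficient evidence to reject the null hypothesis; the result is statistically significant at the 0.05 level.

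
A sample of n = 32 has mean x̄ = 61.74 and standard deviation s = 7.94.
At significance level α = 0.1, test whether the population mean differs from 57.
One-sample t-test:
H₀: μ = 57
H₁: μ ≠ 57
df = n - 1 = 31
t = (x̄ - μ₀) / (s/√n) = (61.74 - 57) / (7.94/√32) = 3.377
p-value = 0.0020

Since p-value < α = 0.1, we reject H₀.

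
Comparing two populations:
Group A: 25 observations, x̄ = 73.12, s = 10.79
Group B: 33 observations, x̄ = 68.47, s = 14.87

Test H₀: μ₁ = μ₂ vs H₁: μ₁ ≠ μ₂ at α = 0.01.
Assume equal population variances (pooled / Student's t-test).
Student's two-sample t-test (equal variances):
H₀: μ₁ = μ₂
H₁: μ₁ ≠ μ₂
df = n₁ + n₂ - 2 = 56
Pooled variance s_p² = [(n₁-1)s₁² + (n₂-1)s₂²] / (n₁ + n₂ - 2) = [(24)(10.79²) + (32)(14.87²)] / 56 = 176.2486
SE = √(s_p²(1/n₁ + 1/n₂)) = √(176.2486 × (1/25 + 1/33)) = 3.5201
t = (x̄₁ - x̄₂) / SE = (73.12 - 68.47) / 3.5201 = 4.65 / 3.5201 = 1.321
p-value = 0.1919

Since p-value > α = 0.01, we fail to reject H₀.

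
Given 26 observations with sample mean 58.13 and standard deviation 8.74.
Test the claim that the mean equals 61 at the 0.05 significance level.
One-sample t-test:
H₀: μ = 61
H₁: μ ≠ 61
df = n - 1 = 25
t = (x̄ - μ₀) / (s/√n) = (58.13 - 61) / (8.74/√26) = -1.674
p-value = 0.1065

Since p-value > α = 0.05, we fail to reject H₀.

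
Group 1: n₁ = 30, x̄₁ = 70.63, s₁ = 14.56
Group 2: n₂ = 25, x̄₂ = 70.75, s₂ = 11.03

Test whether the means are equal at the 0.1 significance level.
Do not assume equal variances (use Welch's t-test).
Welch's two-sample t-test:
H₀: μ₁ = μ₂
H₁: μ₁ ≠ μ₂
s₁²/n₁ = 14.56²/30 = 7.0665,  s₂²/n₂ = 11.03²/25 = 4.8664
SE = √(s₁²/n₁ + s₂²/n₂) = √(7.0665 + 4.8664) = 3.4544
df (Welch-Satterthwaite) = (s₁²/n₁ + s₂²/n₂)² / [(s₁²/n₁)²/(n₁-1) + (s₂²/n₂)²/(n₂-1)] ≈ 52.57
t = (x̄₁ - x̄₂) / SE = (70.63 - 70.75) / 3.4544 = -0.12 / 3.4544 = -0.035
p-value = 0.9724

Since p-value > α = 0.1, we fail to reject H₀.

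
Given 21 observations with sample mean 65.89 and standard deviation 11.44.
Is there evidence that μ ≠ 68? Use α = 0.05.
One-sample t-test:
H₀: μ = 68
H₁: μ ≠ 68
df = n - 1 = 20
t = (x̄ - μ₀) / (s/√n) = (65.89 - 68) / (11.44/√21) = -0.845
p-value = 0.4080

Since p-value > α = 0.05, we fail to reject H₀.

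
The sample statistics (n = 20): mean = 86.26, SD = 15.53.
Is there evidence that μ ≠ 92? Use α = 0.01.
One-sample t-test:
H₀: μ = 92
H₁: μ ≠ 92
df = n - 1 = 19
t = (x̄ - μ₀) / (s/√n) = (86.26 - 92) / (15.53/√20) = -1.653
p-value = 0.1148

Since p-value > α = 0.01, we fail to reject H₀.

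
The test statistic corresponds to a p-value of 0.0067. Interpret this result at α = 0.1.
Since p = 0.0067 < α = 0.1, reject H₀.
There is sufficient evidence to reject the null hypothesis; the result is statistically significant at the 0.1 level.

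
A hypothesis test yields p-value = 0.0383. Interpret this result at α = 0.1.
Since p = 0.0383 < α = 0.1, reject H₀.
There is sufficient evidence to reject the null hypothesis; the result is statistically significant at the 0.1 level.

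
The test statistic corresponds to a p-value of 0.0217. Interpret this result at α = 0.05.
Since p = 0.0217 < α = 0.05, reject H₀.
There is sufficient evidence to reject the null hypothesis; the result is statistically significant at the 0.05 level.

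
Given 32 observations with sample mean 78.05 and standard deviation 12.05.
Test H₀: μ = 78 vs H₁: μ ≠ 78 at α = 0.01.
One-sample t-test:
H₀: μ = 78
H₁: μ ≠ 78
df = n - 1 = 31
t = (x̄ - μ₀) / (s/√n) = (78.05 - 78) / (12.05/√32) = 0.023
p-value = 0.9814

Since p-value > α = 0.01, we fail to reject H₀.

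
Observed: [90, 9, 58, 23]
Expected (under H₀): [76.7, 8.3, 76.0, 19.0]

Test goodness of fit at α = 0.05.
Chi-square goodness of fit test:
H₀: observed counts match expected distribution
H₁: observed counts differ from expected distribution
df = k - 1 = 3
χ² = Σ(O - E)²/E
   = (90 - 76.7)²/76.7 + (9 - 8.3)²/8.3 + (58 - 76.0)²/76.0 + (23 - 19.0)²/19.0
   = 2.306 + 0.059 + 4.263 + 0.842
   = 7.47
p-value = 0.0583

Since p-value > α = 0.05, we fail to reject H₀.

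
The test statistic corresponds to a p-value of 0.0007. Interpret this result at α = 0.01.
Since p = 0.0007 < α = 0.01, reject H₀.
There is sufficient evidence to reject the null hypothesis; the result is statistically significant at the 0.01 level.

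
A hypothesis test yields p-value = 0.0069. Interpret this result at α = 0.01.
Since p = 0.0069 < α = 0.01, reject H₀.
There is sufficient evidence to reject the null hypothesis; the result is statistically significant at the 0.01 level.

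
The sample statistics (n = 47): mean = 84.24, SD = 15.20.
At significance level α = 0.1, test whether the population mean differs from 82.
One-sample t-test:
H₀: μ = 82
H₁: μ ≠ 82
df = n - 1 = 46
t = (x̄ - μ₀) / (s/√n) = (84.24 - 82) / (15.20/√47) = 1.010
p-value = 0.3176

Since p-value > α = 0.1, we fail to reject H₀.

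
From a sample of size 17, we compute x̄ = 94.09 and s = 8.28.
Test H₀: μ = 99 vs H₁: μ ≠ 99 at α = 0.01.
One-sample t-test:
H₀: μ = 99
H₁: μ ≠ 99
df = n - 1 = 16
t = (x̄ - μ₀) / (s/√n) = (94.09 - 99) / (8.28/√17) = -2.445
p-value = 0.0264

Since p-value > α = 0.01, we fail to reject H₀.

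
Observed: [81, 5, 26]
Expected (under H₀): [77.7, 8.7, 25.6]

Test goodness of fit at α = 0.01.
Chi-square goodness of fit test:
H₀: observed counts match expected distribution
H₁: observed counts differ from expected distribution
df = k - 1 = 2
χ² = Σ(O - E)²/E
   = (81 - 77.7)²/77.7 + (5 - 8.7)²/8.7 + (26 - 25.6)²/25.6
   = 0.140 + 1.574 + 0.006
   = 1.72
p-value = 0.4232

Since p-value > α = 0.01, we fail to reject H₀.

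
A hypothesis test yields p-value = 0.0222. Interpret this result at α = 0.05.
Since p = 0.0222 < α = 0.05, reject H₀.
There is sufficient evidence to reject the null hypothesis; the result is statistically significant at the 0.05 level.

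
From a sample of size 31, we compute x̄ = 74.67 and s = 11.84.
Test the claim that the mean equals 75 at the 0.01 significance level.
One-sample t-test:
H₀: μ = 75
H₁: μ ≠ 75
df = n - 1 = 30
t = (x̄ - μ₀) / (s/√n) = (74.67 - 75) / (11.84/√31) = -0.155
p-value = 0.8777

Since p-value > α = 0.01, we fail to reject H₀.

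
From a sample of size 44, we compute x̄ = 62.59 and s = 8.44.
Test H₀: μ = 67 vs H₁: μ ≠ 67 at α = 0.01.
One-sample t-test:
H₀: μ = 67
H₁: μ ≠ 67
df = n - 1 = 43
t = (x̄ - μ₀) / (s/√n) = (62.59 - 67) / (8.44/√44) = -3.466
p-value = 0.0012

Since p-value < α = 0.01, we reject H₀.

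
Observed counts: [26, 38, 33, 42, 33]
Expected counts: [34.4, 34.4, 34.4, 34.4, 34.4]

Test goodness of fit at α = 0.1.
Chi-square goodness of fit test:
H₀: observed counts match expected distribution
H₁: observed counts differ from expected distribution
df = k - 1 = 4
χ² = Σ(O - E)²/E
   = (26 - 34.4)²/34.4 + (38 - 34.4)²/34.4 + (33 - 34.4)²/34.4 + (42 - 34.4)²/34.4 + (33 - 34.4)²/34.4
   = 2.051 + 0.377 + 0.057 + 1.679 + 0.057
   = 4.22
p-value = 0.3769

Since p-value > α = 0.1, we fail to reject H₀.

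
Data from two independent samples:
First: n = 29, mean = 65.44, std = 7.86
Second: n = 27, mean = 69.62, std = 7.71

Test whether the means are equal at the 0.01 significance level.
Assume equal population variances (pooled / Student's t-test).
Student's two-sample t-test (equal variances):
H₀: μ₁ = μ₂
H₁: μ₁ ≠ μ₂
df = n₁ + n₂ - 2 = 54
Pooled variance s_p² = [(n₁-1)s₁² + (n₂-1)s₂²] / (n₁ + n₂ - 2) = [(28)(7.86²) + (26)(7.71²)] / 54 = 60.6551
SE = √(s_p²(1/n₁ + 1/n₂)) = √(60.6551 × (1/29 + 1/27)) = 2.0828
t = (x̄₁ - x̄₂) / SE = (65.44 - 69.62) / 2.0828 = -4.18 / 2.0828 = -2.007
p-value = 0.0498

Since p-value > α = 0.01, we fail to reject H₀.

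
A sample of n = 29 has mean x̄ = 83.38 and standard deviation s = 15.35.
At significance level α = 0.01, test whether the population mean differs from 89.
One-sample t-test:
H₀: μ = 89
H₁: μ ≠ 89
df = n - 1 = 28
t = (x̄ - μ₀) / (s/√n) = (83.38 - 89) / (15.35/√29) = -1.972
p-value = 0.0586

Since p-value > α = 0.01, we fail to reject H₀.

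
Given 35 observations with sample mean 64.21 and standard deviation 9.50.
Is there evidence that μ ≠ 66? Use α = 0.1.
One-sample t-test:
H₀: μ = 66
H₁: μ ≠ 66
df = n - 1 = 34
t = (x̄ - μ₀) / (s/√n) = (64.21 - 66) / (9.50/√35) = -1.115
p-value = 0.2728

Since p-value > α = 0.1, we fail to reject H₀.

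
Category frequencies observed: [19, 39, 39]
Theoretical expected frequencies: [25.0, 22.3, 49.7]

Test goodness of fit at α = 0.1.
Chi-square goodness of fit test:
H₀: observed counts match expected distribution
H₁: observed counts differ from expected distribution
df = k - 1 = 2
χ² = Σ(O - E)²/E
   = (19 - 25.0)²/25.0 + (39 - 22.3)²/22.3 + (39 - 49.7)²/49.7
   = 1.440 + 12.506 + 2.304
   = 16.25
p-value = 0.0003

Since p-value < α = 0.1, we reject H₀.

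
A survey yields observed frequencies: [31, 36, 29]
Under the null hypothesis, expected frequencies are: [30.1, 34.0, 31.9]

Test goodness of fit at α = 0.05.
Chi-square goodness of fit test:
H₀: observed counts match expected distribution
H₁: observed counts differ from expected distribution
df = k - 1 = 2
χ² = Σ(O - E)²/E
   = (31 - 30.1)²/30.1 + (36 - 34.0)²/34.0 + (29 - 31.9)²/31.9
   = 0.027 + 0.118 + 0.264
   = 0.41
p-value = 0.8154

Since p-value > α = 0.05, we fail to reject H₀.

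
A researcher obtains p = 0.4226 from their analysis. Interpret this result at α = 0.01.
Since p = 0.4226 > α = 0.01, fail to reject H₀.
There is insufficient evidence to reject the null hypothesis; the result is not statistically significant at the 0.01 level.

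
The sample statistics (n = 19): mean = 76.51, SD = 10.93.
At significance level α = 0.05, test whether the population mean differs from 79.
One-sample t-test:
H₀: μ = 79
H₁: μ ≠ 79
df = n - 1 = 18
t = (x̄ - μ₀) / (s/√n) = (76.51 - 79) / (10.93/√19) = -0.993
p-value = 0.3339

Since p-value > α = 0.05, we fail to reject H₀.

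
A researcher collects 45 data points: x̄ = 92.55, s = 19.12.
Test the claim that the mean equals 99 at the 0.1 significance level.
One-sample t-test:
H₀: μ = 99
H₁: μ ≠ 99
df = n - 1 = 44
t = (x̄ - μ₀) / (s/√n) = (92.55 - 99) / (19.12/√45) = -2.263
p-value = 0.0286

Since p-value < α = 0.1, we reject H₀.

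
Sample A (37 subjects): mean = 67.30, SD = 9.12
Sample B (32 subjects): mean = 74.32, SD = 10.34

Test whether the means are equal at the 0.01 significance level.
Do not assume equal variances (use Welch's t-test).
Welch's two-sample t-test:
H₀: μ₁ = μ₂
H₁: μ₁ ≠ μ₂
s₁²/n₁ = 9.12²/37 = 2.2480,  s₂²/n₂ = 10.34²/32 = 3.3411
SE = √(s₁²/n₁ + s₂²/n₂) = √(2.2480 + 3.3411) = 2.3641
df (Welch-Satterthwaite) = (s₁²/n₁ + s₂²/n₂)² / [(s₁²/n₁)²/(n₁-1) + (s₂²/n₂)²/(n₂-1)] ≈ 62.42
t = (x̄₁ - x̄₂) / SE = (67.30 - 74.32) / 2.3641 = -7.02 / 2.3641 = -2.969
p-value = 0.0042

Since p-value < α = 0.01, we reject H₀.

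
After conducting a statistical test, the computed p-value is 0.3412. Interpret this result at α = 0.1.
Since p = 0.3412 > α = 0.1, fail to reject H₀.
There is insufficient evidence to reject the null hypothesis; the result is not statistically significant at the 0.1 level.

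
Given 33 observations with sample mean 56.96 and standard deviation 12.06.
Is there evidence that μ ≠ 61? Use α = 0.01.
One-sample t-test:
H₀: μ = 61
H₁: μ ≠ 61
df = n - 1 = 32
t = (x̄ - μ₀) / (s/√n) = (56.96 - 61) / (12.06/√33) = -1.924
p-value = 0.0632

Since p-value > α = 0.01, we fail to reject H₀.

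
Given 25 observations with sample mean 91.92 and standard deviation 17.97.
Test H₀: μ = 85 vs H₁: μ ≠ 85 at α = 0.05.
One-sample t-test:
H₀: μ = 85
H₁: μ ≠ 85
df = n - 1 = 24
t = (x̄ - μ₀) / (s/√n) = (91.92 - 85) / (17.97/√25) = 1.925
p-value = 0.0661

Since p-value > α = 0.05, we fail to reject H₀.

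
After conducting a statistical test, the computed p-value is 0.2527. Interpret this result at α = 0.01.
Since p = 0.2527 > α = 0.01, fail to reject H₀.
There is insufficient evidence to reject the null hypothesis; the result is not statistically significant at the 0.01 level.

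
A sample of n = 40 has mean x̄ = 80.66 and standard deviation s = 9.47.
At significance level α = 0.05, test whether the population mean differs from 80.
One-sample t-test:
H₀: μ = 80
H₁: μ ≠ 80
df = n - 1 = 39
t = (x̄ - μ₀) / (s/√n) = (80.66 - 80) / (9.47/√40) = 0.441
p-value = 0.6618

Since p-value > α = 0.05, we fail to reject H₀.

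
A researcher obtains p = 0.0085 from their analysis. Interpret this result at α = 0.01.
Since p = 0.0085 < α = 0.01, reject H₀.
There is sufficient evidence to reject the null hypothesis; the result is statistically significant at the 0.01 level.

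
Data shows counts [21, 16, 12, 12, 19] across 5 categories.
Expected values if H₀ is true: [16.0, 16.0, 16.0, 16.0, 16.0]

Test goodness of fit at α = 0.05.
Chi-square goodness of fit test:
H₀: observed counts match expected distribution
H₁: observed counts differ from expected distribution
df = k - 1 = 4
χ² = Σ(O - E)²/E
   = (21 - 16.0)²/16.0 + (16 - 16.0)²/16.0 + (12 - 16.0)²/16.0 + (12 - 16.0)²/16.0 + (19 - 16.0)²/16.0
   = 1.562 + 0.000 + 1.000 + 1.000 + 0.562
   = 4.12
p-value = 0.3894

Since p-value > α = 0.05, we fail to reject H₀.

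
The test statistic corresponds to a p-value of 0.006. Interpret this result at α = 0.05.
Since p = 0.006 < α = 0.05, reject H₀.
There is sufficient evidence to reject the null hypothesis; the result is statistically significant at the 0.05 level.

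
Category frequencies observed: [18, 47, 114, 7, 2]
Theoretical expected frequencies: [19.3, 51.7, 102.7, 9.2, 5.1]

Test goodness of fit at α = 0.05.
Chi-square goodness of fit test:
H₀: observed counts match expected distribution
H₁: observed counts differ from expected distribution
df = k - 1 = 4
χ² = Σ(O - E)²/E
   = (18 - 19.3)²/19.3 + (47 - 51.7)²/51.7 + (114 - 102.7)²/102.7 + (7 - 9.2)²/9.2 + (2 - 5.1)²/5.1
   = 0.088 + 0.427 + 1.243 + 0.526 + 1.884
   = 4.17
p-value = 0.3837

Since p-value > α = 0.05, we fail to reject H₀.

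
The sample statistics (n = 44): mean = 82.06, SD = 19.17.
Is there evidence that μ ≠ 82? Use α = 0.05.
One-sample t-test:
H₀: μ = 82
H₁: μ ≠ 82
df = n - 1 = 43
t = (x̄ - μ₀) / (s/√n) = (82.06 - 82) / (19.17/√44) = 0.021
p-value = 0.9835

Since p-value > α = 0.05, we fail to reject H₀.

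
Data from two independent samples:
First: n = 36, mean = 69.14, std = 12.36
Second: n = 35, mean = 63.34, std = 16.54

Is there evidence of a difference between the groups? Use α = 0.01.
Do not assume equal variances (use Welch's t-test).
Welch's two-sample t-test:
H₀: μ₁ = μ₂
H₁: μ₁ ≠ μ₂
s₁²/n₁ = 12.36²/36 = 4.2436,  s₂²/n₂ = 16.54²/35 = 7.8163
SE = √(s₁²/n₁ + s₂²/n₂) = √(4.2436 + 7.8163) = 3.4727
df (Welch-Satterthwaite) = (s₁²/n₁ + s₂²/n₂)² / [(s₁²/n₁)²/(n₁-1) + (s₂²/n₂)²/(n₂-1)] ≈ 62.92
t = (x̄₁ - x̄₂) / SE = (69.14 - 63.34) / 3.4727 = 5.80 / 3.4727 = 1.670
p-value = 0.0999

Since p-value > α = 0.01, we fail to reject H₀.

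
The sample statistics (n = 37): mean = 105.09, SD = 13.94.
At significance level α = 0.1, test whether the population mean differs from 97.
One-sample t-test:
H₀: μ = 97
H₁: μ ≠ 97
df = n - 1 = 36
t = (x̄ - μ₀) / (s/√n) = (105.09 - 97) / (13.94/√37) = 3.530
p-value = 0.0012

Since p-value < α = 0.1, we reject H₀.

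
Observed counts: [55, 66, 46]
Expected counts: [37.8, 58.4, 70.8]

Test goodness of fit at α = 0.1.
Chi-square goodness of fit test:
H₀: observed counts match expected distribution
H₁: observed counts differ from expected distribution
df = k - 1 = 2
χ² = Σ(O - E)²/E
   = (55 - 37.8)²/37.8 + (66 - 58.4)²/58.4 + (46 - 70.8)²/70.8
   = 7.826 + 0.989 + 8.687
   = 17.50
p-value = 0.0002

Since p-value < α = 0.1, we reject H₀.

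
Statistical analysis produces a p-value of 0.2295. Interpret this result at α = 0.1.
Since p = 0.2295 > α = 0.1, fail to reject H₀.
There is insufficient evidence to reject the null hypothesis; the result is not statistically significant at the 0.1 level.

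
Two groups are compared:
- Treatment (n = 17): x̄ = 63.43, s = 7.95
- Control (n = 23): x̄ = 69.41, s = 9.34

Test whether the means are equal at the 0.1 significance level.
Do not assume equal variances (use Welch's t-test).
Welch's two-sample t-test:
H₀: μ₁ = μ₂
H₁: μ₁ ≠ μ₂
s₁²/n₁ = 7.95²/17 = 3.7178,  s₂²/n₂ = 9.34²/23 = 3.7929
SE = √(s₁²/n₁ + s₂²/n₂) = √(3.7178 + 3.7929) = 2.7406
df (Welch-Satterthwaite) = (s₁²/n₁ + s₂²/n₂)² / [(s₁²/n₁)²/(n₁-1) + (s₂²/n₂)²/(n₂-1)] ≈ 37.17
t = (x̄₁ - x̄₂) / SE = (63.43 - 69.41) / 2.7406 = -5.98 / 2.7406 = -2.182
p-value = 0.0355

Since p-value < α = 0.1, we reject H₀.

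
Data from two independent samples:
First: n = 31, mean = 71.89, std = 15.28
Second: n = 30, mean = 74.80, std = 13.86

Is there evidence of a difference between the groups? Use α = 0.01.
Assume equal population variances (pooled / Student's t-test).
Student's two-sample t-test (equal variances):
H₀: μ₁ = μ₂
H₁: μ₁ ≠ μ₂
df = n₁ + n₂ - 2 = 59
Pooled variance s_p² = [(n₁-1)s₁² + (n₂-1)s₂²] / (n₁ + n₂ - 2) = [(30)(15.28²) + (29)(13.86²)] / 59 = 213.1397
SE = √(s_p²(1/n₁ + 1/n₂)) = √(213.1397 × (1/31 + 1/30)) = 3.7390
t = (x̄₁ - x̄₂) / SE = (71.89 - 74.80) / 3.7390 = -2.91 / 3.7390 = -0.778
p-value = 0.4395

Since p-value > α = 0.01, we fail to reject H₀.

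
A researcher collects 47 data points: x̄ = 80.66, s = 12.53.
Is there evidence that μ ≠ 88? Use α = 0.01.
One-sample t-test:
H₀: μ = 88
H₁: μ ≠ 88
df = n - 1 = 46
t = (x̄ - μ₀) / (s/√n) = (80.66 - 88) / (12.53/√47) = -4.016
p-value = 0.0002

Since p-value < α = 0.01, we reject H₀.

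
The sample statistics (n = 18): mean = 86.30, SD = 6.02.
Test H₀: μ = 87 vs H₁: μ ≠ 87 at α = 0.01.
One-sample t-test:
H₀: μ = 87
H₁: μ ≠ 87
df = n - 1 = 17
t = (x̄ - μ₀) / (s/√n) = (86.30 - 87) / (6.02/√18) = -0.493
p-value = 0.6281

Since p-value > α = 0.01, we fail to reject H₀.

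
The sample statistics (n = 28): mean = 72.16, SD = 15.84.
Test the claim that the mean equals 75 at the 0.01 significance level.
One-sample t-test:
H₀: μ = 75
H₁: μ ≠ 75
df = n - 1 = 27
t = (x̄ - μ₀) / (s/√n) = (72.16 - 75) / (15.84/√28) = -0.949
p-value = 0.3512

Since p-value > α = 0.01, we fail to reject H₀.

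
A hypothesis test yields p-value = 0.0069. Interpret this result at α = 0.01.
Since p = 0.0069 < α = 0.01, reject H₀.
There is sufficient evidence to reject the null hypothesis; the result is statistically significant at the 0.01 level.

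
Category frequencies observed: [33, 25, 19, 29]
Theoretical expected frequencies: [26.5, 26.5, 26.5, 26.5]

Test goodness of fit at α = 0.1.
Chi-square goodness of fit test:
H₀: observed counts match expected distribution
H₁: observed counts differ from expected distribution
df = k - 1 = 3
χ² = Σ(O - E)²/E
   = (33 - 26.5)²/26.5 + (25 - 26.5)²/26.5 + (19 - 26.5)²/26.5 + (29 - 26.5)²/26.5
   = 1.594 + 0.085 + 2.123 + 0.236
   = 4.04
p-value = 0.2574

Since p-value > α = 0.1, we fail to reject H₀.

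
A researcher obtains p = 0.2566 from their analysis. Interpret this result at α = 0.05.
Since p = 0.2566 > α = 0.05, fail to reject H₀.
There is insufficient evidence to reject the null hypothesis; the result is not statistically significant at the 0.05 level.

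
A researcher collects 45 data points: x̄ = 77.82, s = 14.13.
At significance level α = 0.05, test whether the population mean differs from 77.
One-sample t-test:
H₀: μ = 77
H₁: μ ≠ 77
df = n - 1 = 44
t = (x̄ - μ₀) / (s/√n) = (77.82 - 77) / (14.13/√45) = 0.389
p-value = 0.6989

Since p-value > α = 0.05, we fail to reject H₀.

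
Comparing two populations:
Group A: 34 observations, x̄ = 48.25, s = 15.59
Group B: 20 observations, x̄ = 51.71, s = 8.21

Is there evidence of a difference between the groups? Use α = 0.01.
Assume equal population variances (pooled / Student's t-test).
Student's two-sample t-test (equal variances):
H₀: μ₁ = μ₂
H₁: μ₁ ≠ μ₂
df = n₁ + n₂ - 2 = 52
Pooled variance s_p² = [(n₁-1)s₁² + (n₂-1)s₂²] / (n₁ + n₂ - 2) = [(33)(15.59²) + (19)(8.21²)] / 52 = 178.8705
SE = √(s_p²(1/n₁ + 1/n₂)) = √(178.8705 × (1/34 + 1/20)) = 3.7689
t = (x̄₁ - x̄₂) / SE = (48.25 - 51.71) / 3.7689 = -3.46 / 3.7689 = -0.918
p-value = 0.3628

Since p-value > α = 0.01, we fail to reject H₀.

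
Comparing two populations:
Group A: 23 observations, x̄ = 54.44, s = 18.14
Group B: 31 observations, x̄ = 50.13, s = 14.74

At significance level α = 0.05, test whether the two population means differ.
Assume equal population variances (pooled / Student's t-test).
Student's two-sample t-test (equal variances):
H₀: μ₁ = μ₂
H₁: μ₁ ≠ μ₂
df = n₁ + n₂ - 2 = 52
Pooled variance s_p² = [(n₁-1)s₁² + (n₂-1)s₂²] / (n₁ + n₂ - 2) = [(22)(18.14²) + (30)(14.74²)] / 52 = 264.5642
SE = √(s_p²(1/n₁ + 1/n₂)) = √(264.5642 × (1/23 + 1/31)) = 4.4763
t = (x̄₁ - x̄₂) / SE = (54.44 - 50.13) / 4.4763 = 4.31 / 4.4763 = 0.963
p-value = 0.3401

Since p-value > α = 0.05, we fail to reject H₀.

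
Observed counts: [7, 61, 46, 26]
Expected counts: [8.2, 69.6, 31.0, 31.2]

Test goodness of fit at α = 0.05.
Chi-square goodness of fit test:
H₀: observed counts match expected distribution
H₁: observed counts differ from expected distribution
df = k - 1 = 3
χ² = Σ(O - E)²/E
   = (7 - 8.2)²/8.2 + (61 - 69.6)²/69.6 + (46 - 31.0)²/31.0 + (26 - 31.2)²/31.2
   = 0.176 + 1.063 + 7.258 + 0.867
   = 9.36
p-value = 0.0248

Since p-value < α = 0.05, we reject H₀.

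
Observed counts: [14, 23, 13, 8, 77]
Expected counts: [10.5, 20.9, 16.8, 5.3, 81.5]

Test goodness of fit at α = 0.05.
Chi-square goodness of fit test:
H₀: observed counts match expected distribution
H₁: observed counts differ from expected distribution
df = k - 1 = 4
χ² = Σ(O - E)²/E
   = (14 - 10.5)²/10.5 + (23 - 20.9)²/20.9 + (13 - 16.8)²/16.8 + (8 - 5.3)²/5.3 + (77 - 81.5)²/81.5
   = 1.167 + 0.211 + 0.860 + 1.375 + 0.248
   = 3.86
p-value = 0.4251

Since p-value > α = 0.05, we fail to reject H₀.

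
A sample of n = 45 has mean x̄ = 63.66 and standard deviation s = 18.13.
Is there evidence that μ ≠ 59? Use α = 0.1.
One-sample t-test:
H₀: μ = 59
H₁: μ ≠ 59
df = n - 1 = 44
t = (x̄ - μ₀) / (s/√n) = (63.66 - 59) / (18.13/√45) = 1.724
p-value = 0.0917

Since p-value < α = 0.1, we reject H₀.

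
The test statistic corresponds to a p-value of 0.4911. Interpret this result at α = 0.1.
Since p = 0.4911 > α = 0.1, fail to reject H₀.
There is insufficient evidence to reject the null hypothesis; the result is not statistically significant at the 0.1 level.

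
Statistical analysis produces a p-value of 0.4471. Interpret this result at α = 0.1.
Since p = 0.4471 > α = 0.1, fail to reject H₀.
There is insufficient evidence to reject the null hypothesis; the result is not statistically significant at the 0.1 level.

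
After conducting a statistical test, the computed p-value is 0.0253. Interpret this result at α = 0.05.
Since p = 0.0253 < α = 0.05, reject H₀.
There is sufficient evidence to reject the null hypothesis; the result is statistically significant at the 0.05 level.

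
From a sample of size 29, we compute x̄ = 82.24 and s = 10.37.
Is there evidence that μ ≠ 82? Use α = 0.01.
One-sample t-test:
H₀: μ = 82
H₁: μ ≠ 82
df = n - 1 = 28
t = (x̄ - μ₀) / (s/√n) = (82.24 - 82) / (10.37/√29) = 0.125
p-value = 0.9017

Since p-value > α = 0.01, we fail to reject H₀.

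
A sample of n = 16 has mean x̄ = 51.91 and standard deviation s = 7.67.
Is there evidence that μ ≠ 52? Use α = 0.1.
One-sample t-test:
H₀: μ = 52
H₁: μ ≠ 52
df = n - 1 = 15
t = (x̄ - μ₀) / (s/√n) = (51.91 - 52) / (7.67/√16) = -0.047
p-value = 0.9632

Since p-value > α = 0.1, we fail to reject H₀.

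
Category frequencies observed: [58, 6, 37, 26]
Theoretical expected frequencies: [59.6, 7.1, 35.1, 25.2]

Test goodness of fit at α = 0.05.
Chi-square goodness of fit test:
H₀: observed counts match expected distribution
H₁: observed counts differ from expected distribution
df = k - 1 = 3
χ² = Σ(O - E)²/E
   = (58 - 59.6)²/59.6 + (6 - 7.1)²/7.1 + (37 - 35.1)²/35.1 + (26 - 25.2)²/25.2
   = 0.043 + 0.170 + 0.103 + 0.025
   = 0.34
p-value = 0.9520

Since p-value > α = 0.05, we fail to reject H₀.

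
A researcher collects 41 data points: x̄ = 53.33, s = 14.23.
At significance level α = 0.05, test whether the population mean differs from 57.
One-sample t-test:
H₀: μ = 57
H₁: μ ≠ 57
df = n - 1 = 40
t = (x̄ - μ₀) / (s/√n) = (53.33 - 57) / (14.23/√41) = -1.651
p-value = 0.1065

Since p-value > α = 0.05, we fail to reject H₀.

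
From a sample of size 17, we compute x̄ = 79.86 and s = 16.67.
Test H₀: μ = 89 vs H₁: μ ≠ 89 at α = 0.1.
One-sample t-test:
H₀: μ = 89
H₁: μ ≠ 89
df = n - 1 = 16
t = (x̄ - μ₀) / (s/√n) = (79.86 - 89) / (16.67/√17) = -2.261
p-value = 0.0381

Since p-value < α = 0.1, we reject H₀.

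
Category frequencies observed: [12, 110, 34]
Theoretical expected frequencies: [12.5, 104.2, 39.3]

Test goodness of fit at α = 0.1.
Chi-square goodness of fit test:
H₀: observed counts match expected distribution
H₁: observed counts differ from expected distribution
df = k - 1 = 2
χ² = Σ(O - E)²/E
   = (12 - 12.5)²/12.5 + (110 - 104.2)²/104.2 + (34 - 39.3)²/39.3
   = 0.020 + 0.323 + 0.715
   = 1.06
p-value = 0.5893

Since p-value > α = 0.1, we fail to reject H₀.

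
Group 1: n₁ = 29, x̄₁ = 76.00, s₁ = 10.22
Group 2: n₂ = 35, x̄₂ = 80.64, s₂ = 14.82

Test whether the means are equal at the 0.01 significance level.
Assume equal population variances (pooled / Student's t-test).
Student's two-sample t-test (equal variances):
H₀: μ₁ = μ₂
H₁: μ₁ ≠ μ₂
df = n₁ + n₂ - 2 = 62
Pooled variance s_p² = [(n₁-1)s₁² + (n₂-1)s₂²] / (n₁ + n₂ - 2) = [(28)(10.22²) + (34)(14.82²)] / 62 = 167.6138
SE = √(s_p²(1/n₁ + 1/n₂)) = √(167.6138 × (1/29 + 1/35)) = 3.2510
t = (x̄₁ - x̄₂) / SE = (76.00 - 80.64) / 3.2510 = -4.64 / 3.2510 = -1.427
p-value = 0.1585

Since p-value > α = 0.01, we fail to reject H₀.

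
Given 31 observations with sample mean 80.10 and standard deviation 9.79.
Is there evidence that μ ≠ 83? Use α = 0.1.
One-sample t-test:
H₀: μ = 83
H₁: μ ≠ 83
df = n - 1 = 30
t = (x̄ - μ₀) / (s/√n) = (80.10 - 83) / (9.79/√31) = -1.649
p-value = 0.1095

Since p-value > α = 0.1, we fail to reject H₀.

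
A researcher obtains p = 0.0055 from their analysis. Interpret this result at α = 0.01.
Since p = 0.0055 < α = 0.01, reject H₀.
There is sufficient evidence to reject the null hypothesis; the result is statistically significant at the 0.01 level.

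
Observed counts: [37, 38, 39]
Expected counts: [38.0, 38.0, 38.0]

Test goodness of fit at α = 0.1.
Chi-square goodness of fit test:
H₀: observed counts match expected distribution
H₁: observed counts differ from expected distribution
df = k - 1 = 2
χ² = Σ(O - E)²/E
   = (37 - 38.0)²/38.0 + (38 - 38.0)²/38.0 + (39 - 38.0)²/38.0
   = 0.026 + 0.000 + 0.026
   = 0.05
p-value = 0.9740

Since p-value > α = 0.1, we fail to reject H₀.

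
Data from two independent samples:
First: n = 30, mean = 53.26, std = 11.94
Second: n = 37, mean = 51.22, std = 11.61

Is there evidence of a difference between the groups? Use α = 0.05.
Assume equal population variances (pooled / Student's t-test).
Student's two-sample t-test (equal variances):
H₀: μ₁ = μ₂
H₁: μ₁ ≠ μ₂
df = n₁ + n₂ - 2 = 65
Pooled variance s_p² = [(n₁-1)s₁² + (n₂-1)s₂²] / (n₁ + n₂ - 2) = [(29)(11.94²) + (36)(11.61²)] / 65 = 138.2594
SE = √(s_p²(1/n₁ + 1/n₂)) = √(138.2594 × (1/30 + 1/37)) = 2.8888
t = (x̄₁ - x̄₂) / SE = (53.26 - 51.22) / 2.8888 = 2.04 / 2.8888 = 0.706
p-value = 0.4826

Since p-value > α = 0.05, we fail to reject H₀.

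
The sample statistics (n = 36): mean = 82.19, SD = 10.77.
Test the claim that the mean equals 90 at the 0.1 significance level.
One-sample t-test:
H₀: μ = 90
H₁: μ ≠ 90
df = n - 1 = 35
t = (x̄ - μ₀) / (s/√n) = (82.19 - 90) / (10.77/√36) = -4.351
p-value = 0.0001

Since p-value < α = 0.1, we reject H₀.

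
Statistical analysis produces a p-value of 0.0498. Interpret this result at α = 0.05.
Since p = 0.0498 < α = 0.05, reject H₀.
There is sufficient evidence to reject the null hypothesis; the result is statistically significant at the 0.05 level.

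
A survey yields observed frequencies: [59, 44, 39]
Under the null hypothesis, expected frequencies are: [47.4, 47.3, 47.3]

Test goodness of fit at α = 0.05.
Chi-square goodness of fit test:
H₀: observed counts match expected distribution
H₁: observed counts differ from expected distribution
df = k - 1 = 2
χ² = Σ(O - E)²/E
   = (59 - 47.4)²/47.4 + (44 - 47.3)²/47.3 + (39 - 47.3)²/47.3
   = 2.839 + 0.230 + 1.456
   = 4.53
p-value = 0.1041

Since p-value > α = 0.05, we fail to reject H₀.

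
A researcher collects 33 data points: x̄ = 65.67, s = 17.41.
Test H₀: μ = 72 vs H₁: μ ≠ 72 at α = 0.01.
One-sample t-test:
H₀: μ = 72
H₁: μ ≠ 72
df = n - 1 = 32
t = (x̄ - μ₀) / (s/√n) = (65.67 - 72) / (17.41/√33) = -2.089
p-value = 0.0448

Since p-value > α = 0.01, we fail to reject H₀.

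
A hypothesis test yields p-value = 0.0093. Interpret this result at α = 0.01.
Since p = 0.0093 < α = 0.01, reject H₀.
There is sufficient evidence to reject the null hypothesis; the result is statistically significant at the 0.01 level.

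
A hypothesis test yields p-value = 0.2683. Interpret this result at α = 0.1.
Since p = 0.2683 > α = 0.1, fail to reject H₀.
There is insufficient evidence to reject the null hypothesis; the result is not statistically significant at the 0.1 level.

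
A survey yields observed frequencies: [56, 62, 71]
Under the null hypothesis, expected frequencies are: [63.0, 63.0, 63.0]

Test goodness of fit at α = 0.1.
Chi-square goodness of fit test:
H₀: observed counts match expected distribution
H₁: observed counts differ from expected distribution
df = k - 1 = 2
χ² = Σ(O - E)²/E
   = (56 - 63.0)²/63.0 + (62 - 63.0)²/63.0 + (71 - 63.0)²/63.0
   = 0.778 + 0.016 + 1.016
   = 1.81
p-value = 0.4046

Since p-value > α = 0.1, we fail to reject H₀.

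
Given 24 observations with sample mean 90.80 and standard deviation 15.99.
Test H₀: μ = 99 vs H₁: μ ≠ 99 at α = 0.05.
One-sample t-test:
H₀: μ = 99
H₁: μ ≠ 99
df = n - 1 = 23
t = (x̄ - μ₀) / (s/√n) = (90.80 - 99) / (15.99/√24) = -2.512
p-value = 0.0195

Since p-value < α = 0.05, we reject H₀.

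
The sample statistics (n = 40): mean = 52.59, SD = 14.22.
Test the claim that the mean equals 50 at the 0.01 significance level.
One-sample t-test:
H₀: μ = 50
H₁: μ ≠ 50
df = n - 1 = 39
t = (x̄ - μ₀) / (s/√n) = (52.59 - 50) / (14.22/√40) = 1.152
p-value = 0.2564

Since p-value > α = 0.01, we fail to reject H₀.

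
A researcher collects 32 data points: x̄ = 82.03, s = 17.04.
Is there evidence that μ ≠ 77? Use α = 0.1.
One-sample t-test:
H₀: μ = 77
H₁: μ ≠ 77
df = n - 1 = 31
t = (x̄ - μ₀) / (s/√n) = (82.03 - 77) / (17.04/√32) = 1.670
p-value = 0.1050

Since p-value > α = 0.1, we fail to reject H₀.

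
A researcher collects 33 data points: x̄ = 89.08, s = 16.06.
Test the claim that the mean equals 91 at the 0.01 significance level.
One-sample t-test:
H₀: μ = 91
H₁: μ ≠ 91
df = n - 1 = 32
t = (x̄ - μ₀) / (s/√n) = (89.08 - 91) / (16.06/√33) = -0.687
p-value = 0.4972

Since p-value > α = 0.01, we fail to reject H₀.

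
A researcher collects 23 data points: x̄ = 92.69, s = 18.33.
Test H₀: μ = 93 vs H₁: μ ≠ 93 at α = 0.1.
One-sample t-test:
H₀: μ = 93
H₁: μ ≠ 93
df = n - 1 = 22
t = (x̄ - μ₀) / (s/√n) = (92.69 - 93) / (18.33/√23) = -0.081
p-value = 0.9361

Since p-value > α = 0.1, we fail to reject H₀.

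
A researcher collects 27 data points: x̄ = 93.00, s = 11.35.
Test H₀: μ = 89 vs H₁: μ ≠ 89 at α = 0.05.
One-sample t-test:
H₀: μ = 89
H₁: μ ≠ 89
df = n - 1 = 26
t = (x̄ - μ₀) / (s/√n) = (93.00 - 89) / (11.35/√27) = 1.831
p-value = 0.0785

Since p-value > α = 0.05, we fail to reject H₀.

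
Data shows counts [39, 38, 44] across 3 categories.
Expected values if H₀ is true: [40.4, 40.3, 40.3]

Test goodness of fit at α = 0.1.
Chi-square goodness of fit test:
H₀: observed counts match expected distribution
H₁: observed counts differ from expected distribution
df = k - 1 = 2
χ² = Σ(O - E)²/E
   = (39 - 40.4)²/40.4 + (38 - 40.3)²/40.3 + (44 - 40.3)²/40.3
   = 0.049 + 0.131 + 0.340
   = 0.52
p-value = 0.7713

Since p-value > α = 0.1, we fail to reject H₀.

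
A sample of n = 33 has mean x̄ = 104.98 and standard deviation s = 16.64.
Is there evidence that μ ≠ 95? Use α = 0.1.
One-sample t-test:
H₀: μ = 95
H₁: μ ≠ 95
df = n - 1 = 32
t = (x̄ - μ₀) / (s/√n) = (104.98 - 95) / (16.64/√33) = 3.445
p-value = 0.0016

Since p-value < α = 0.1, we reject H₀.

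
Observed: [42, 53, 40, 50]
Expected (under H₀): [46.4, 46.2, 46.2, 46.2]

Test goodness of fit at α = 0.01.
Chi-square goodness of fit test:
H₀: observed counts match expected distribution
H₁: observed counts differ from expected distribution
df = k - 1 = 3
χ² = Σ(O - E)²/E
   = (42 - 46.4)²/46.4 + (53 - 46.2)²/46.2 + (40 - 46.2)²/46.2 + (50 - 46.2)²/46.2
   = 0.417 + 1.001 + 0.832 + 0.313
   = 2.56
p-value = 0.4641

Since p-value > α = 0.01, we fail to reject H₀.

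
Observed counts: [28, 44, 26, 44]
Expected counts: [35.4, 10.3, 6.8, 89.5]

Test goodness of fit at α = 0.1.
Chi-square goodness of fit test:
H₀: observed counts match expected distribution
H₁: observed counts differ from expected distribution
df = k - 1 = 3
χ² = Σ(O - E)²/E
   = (28 - 35.4)²/35.4 + (44 - 10.3)²/10.3 + (26 - 6.8)²/6.8 + (44 - 89.5)²/89.5
   = 1.547 + 110.261 + 54.212 + 23.131
   = 189.15
p-value < 0.0001

Since p-value < α = 0.1, we reject H₀.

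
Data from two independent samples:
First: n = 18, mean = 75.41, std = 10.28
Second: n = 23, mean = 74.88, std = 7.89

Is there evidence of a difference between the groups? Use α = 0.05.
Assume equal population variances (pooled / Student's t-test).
Student's two-sample t-test (equal variances):
H₀: μ₁ = μ₂
H₁: μ₁ ≠ μ₂
df = n₁ + n₂ - 2 = 39
Pooled variance s_p² = [(n₁-1)s₁² + (n₂-1)s₂²] / (n₁ + n₂ - 2) = [(17)(10.28²) + (22)(7.89²)] / 39 = 81.1815
SE = √(s_p²(1/n₁ + 1/n₂)) = √(81.1815 × (1/18 + 1/23)) = 2.8354
t = (x̄₁ - x̄₂) / SE = (75.41 - 74.88) / 2.8354 = 0.53 / 2.8354 = 0.187
p-value = 0.8527

Since p-value > α = 0.05, we fail to reject H₀.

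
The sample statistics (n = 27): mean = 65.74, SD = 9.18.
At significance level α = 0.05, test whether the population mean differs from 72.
One-sample t-test:
H₀: μ = 72
H₁: μ ≠ 72
df = n - 1 = 26
t = (x̄ - μ₀) / (s/√n) = (65.74 - 72) / (9.18/√27) = -3.543
p-value = 0.0015

Since p-value < α = 0.05, we reject H₀.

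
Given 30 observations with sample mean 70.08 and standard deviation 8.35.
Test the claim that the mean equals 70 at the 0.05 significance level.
One-sample t-test:
H₀: μ = 70
H₁: μ ≠ 70
df = n - 1 = 29
t = (x̄ - μ₀) / (s/√n) = (70.08 - 70) / (8.35/√30) = 0.052
p-value = 0.9585

Since p-value > α = 0.05, we fail to reject H₀.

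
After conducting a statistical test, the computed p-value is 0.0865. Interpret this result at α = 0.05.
Since p = 0.0865 > α = 0.05, fail to reject H₀.
There is insufficient evidence to reject the null hypothesis; the result is not statistically significant at the 0.05 level.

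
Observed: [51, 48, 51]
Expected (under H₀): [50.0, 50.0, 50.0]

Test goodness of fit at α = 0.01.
Chi-square goodness of fit test:
H₀: observed counts match expected distribution
H₁: observed counts differ from expected distribution
df = k - 1 = 2
χ² = Σ(O - E)²/E
   = (51 - 50.0)²/50.0 + (48 - 50.0)²/50.0 + (51 - 50.0)²/50.0
   = 0.020 + 0.080 + 0.020
   = 0.12
p-value = 0.9418

Since p-value > α = 0.01, we fail to reject H₀.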